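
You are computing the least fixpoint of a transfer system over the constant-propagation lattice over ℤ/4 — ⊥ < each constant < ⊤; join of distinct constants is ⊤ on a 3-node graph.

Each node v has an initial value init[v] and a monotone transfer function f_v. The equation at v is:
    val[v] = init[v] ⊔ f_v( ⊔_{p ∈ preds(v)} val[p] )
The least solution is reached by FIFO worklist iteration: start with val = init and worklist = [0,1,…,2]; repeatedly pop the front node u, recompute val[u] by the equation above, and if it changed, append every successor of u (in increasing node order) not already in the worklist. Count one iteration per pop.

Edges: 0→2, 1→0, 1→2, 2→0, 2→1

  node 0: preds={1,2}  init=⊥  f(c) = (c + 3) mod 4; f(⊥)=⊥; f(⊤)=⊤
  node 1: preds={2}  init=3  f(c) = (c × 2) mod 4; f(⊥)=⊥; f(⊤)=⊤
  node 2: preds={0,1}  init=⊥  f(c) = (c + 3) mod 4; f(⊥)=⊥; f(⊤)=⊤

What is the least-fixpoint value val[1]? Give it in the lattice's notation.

⊤

Trace (7 dequeues):
  [1] u=0 | in 3 | out 2 | prev ⊥ | push {}
  [2] u=1 | in ⊥ | out 3 | ==
  [3] u=2 | in ⊤ | out ⊤ | prev ⊥ | push {0,1}
  [4] u=0 | in ⊤ | out ⊤ | prev 2 | push {2}
  [5] u=1 | in ⊤ | out ⊤ | prev 3 | push {0}
  [6] u=2 | in ⊤ | out ⊤ | ==
  [7] u=0 | in ⊤ | out ⊤ | ==

Converged values:
  [0] ⊤
  [1] ⊤
  [2] ⊤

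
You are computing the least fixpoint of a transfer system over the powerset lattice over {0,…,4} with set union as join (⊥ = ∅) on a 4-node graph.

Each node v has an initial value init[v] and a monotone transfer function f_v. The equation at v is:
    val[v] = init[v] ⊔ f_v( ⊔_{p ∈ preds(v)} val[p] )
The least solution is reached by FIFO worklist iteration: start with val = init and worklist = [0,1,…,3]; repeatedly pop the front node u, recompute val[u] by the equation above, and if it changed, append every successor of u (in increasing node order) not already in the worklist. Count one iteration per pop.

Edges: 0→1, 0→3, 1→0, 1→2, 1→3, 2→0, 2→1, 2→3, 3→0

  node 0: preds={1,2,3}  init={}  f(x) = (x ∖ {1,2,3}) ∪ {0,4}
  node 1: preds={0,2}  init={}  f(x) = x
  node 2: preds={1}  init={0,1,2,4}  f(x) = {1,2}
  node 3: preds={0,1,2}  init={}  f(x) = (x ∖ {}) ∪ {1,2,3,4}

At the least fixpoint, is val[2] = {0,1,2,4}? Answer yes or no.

Worklist (5 pops):
  #1 pop 0: in={0,1,2,4} → {0,4} (was {}); enqueue []
  #2 pop 1: in={0,1,2,4} → {0,1,2,4} (was {}); enqueue [0]
  #3 pop 2: in={0,1,2,4} → {0,1,2,4} (no change)
  #4 pop 3: in={0,1,2,4} → {0,1,2,3,4} (was {}); enqueue []
  #5 pop 0: in={0,1,2,3,4} → {0,4} (no change)

Fixpoint:
  val[0] = {0,4}
  val[1] = {0,1,2,4}
  val[2] = {0,1,2,4}
  val[3] = {0,1,2,3,4}

yes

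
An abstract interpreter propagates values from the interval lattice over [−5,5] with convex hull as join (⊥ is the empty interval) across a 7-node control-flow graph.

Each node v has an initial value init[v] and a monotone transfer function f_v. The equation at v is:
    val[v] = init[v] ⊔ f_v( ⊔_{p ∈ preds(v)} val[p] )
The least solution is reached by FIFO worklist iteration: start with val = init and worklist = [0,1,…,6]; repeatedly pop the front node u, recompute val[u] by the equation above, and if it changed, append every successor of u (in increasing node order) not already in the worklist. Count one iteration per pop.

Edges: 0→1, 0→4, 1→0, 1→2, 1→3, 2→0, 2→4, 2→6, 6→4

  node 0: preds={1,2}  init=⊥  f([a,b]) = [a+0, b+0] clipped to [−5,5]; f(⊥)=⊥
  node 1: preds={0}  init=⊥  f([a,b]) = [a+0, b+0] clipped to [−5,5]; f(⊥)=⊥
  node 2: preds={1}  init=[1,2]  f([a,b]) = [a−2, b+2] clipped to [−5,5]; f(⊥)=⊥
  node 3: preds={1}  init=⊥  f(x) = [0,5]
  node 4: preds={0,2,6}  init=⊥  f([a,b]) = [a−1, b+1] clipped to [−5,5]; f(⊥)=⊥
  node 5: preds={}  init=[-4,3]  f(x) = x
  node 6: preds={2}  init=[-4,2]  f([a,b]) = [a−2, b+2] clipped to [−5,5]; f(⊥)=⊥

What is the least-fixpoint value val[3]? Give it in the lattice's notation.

[0,5]

Worklist (28 pops):
  #1 pop 0: in=[1,2] → [1,2] (was ⊥); enqueue []
  #2 pop 1: in=[1,2] → [1,2] (was ⊥); enqueue [0]
  #3 pop 2: in=[1,2] → [-1,4] (was [1,2]); enqueue []
  #4 pop 3: in=[1,2] → [0,5] (was ⊥); enqueue []
  #5 pop 4: in=[-4,4] → [-5,5] (was ⊥); enqueue []
  #6 pop 5: in=⊥ → [-4,3] (no change)
  #7 pop 6: in=[-1,4] → [-4,5] (was [-4,2]); enqueue [4]
  #8 pop 0: in=[-1,4] → [-1,4] (was [1,2]); enqueue [1]
  #9 pop 4: in=[-4,5] → [-5,5] (no change)
  #10 pop 1: in=[-1,4] → [-1,4] (was [1,2]); enqueue [0,2,3]
  #11 pop 0: in=[-1,4] → [-1,4] (no change)
  #12 pop 2: in=[-1,4] → [-3,5] (was [-1,4]); enqueue [0,4,6]
  #13 pop 3: in=[-1,4] → [0,5] (no change)
  #14 pop 0: in=[-3,5] → [-3,5] (was [-1,4]); enqueue [1]
  #15 pop 4: in=[-4,5] → [-5,5] (no change)
  #16 pop 6: in=[-3,5] → [-5,5] (was [-4,5]); enqueue [4]
  #17 pop 1: in=[-3,5] → [-3,5] (was [-1,4]); enqueue [0,2,3]
  #18 pop 4: in=[-5,5] → [-5,5] (no change)
  #19 pop 0: in=[-3,5] → [-3,5] (no change)
  #20 pop 2: in=[-3,5] → [-5,5] (was [-3,5]); enqueue [0,4,6]
  #21 pop 3: in=[-3,5] → [0,5] (no change)
  #22 pop 0: in=[-5,5] → [-5,5] (was [-3,5]); enqueue [1]
  #23 pop 4: in=[-5,5] → [-5,5] (no change)
  #24 pop 6: in=[-5,5] → [-5,5] (no change)
  #25 pop 1: in=[-5,5] → [-5,5] (was [-3,5]); enqueue [0,2,3]
  #26 pop 0: in=[-5,5] → [-5,5] (no change)
  #27 pop 2: in=[-5,5] → [-5,5] (no change)
  #28 pop 3: in=[-5,5] → [0,5] (no change)

Fixpoint:
  val[0] = [-5,5]
  val[1] = [-5,5]
  val[2] = [-5,5]
  val[3] = [0,5]
  val[4] = [-5,5]
  val[5] = [-4,3]
  val[6] = [-5,5]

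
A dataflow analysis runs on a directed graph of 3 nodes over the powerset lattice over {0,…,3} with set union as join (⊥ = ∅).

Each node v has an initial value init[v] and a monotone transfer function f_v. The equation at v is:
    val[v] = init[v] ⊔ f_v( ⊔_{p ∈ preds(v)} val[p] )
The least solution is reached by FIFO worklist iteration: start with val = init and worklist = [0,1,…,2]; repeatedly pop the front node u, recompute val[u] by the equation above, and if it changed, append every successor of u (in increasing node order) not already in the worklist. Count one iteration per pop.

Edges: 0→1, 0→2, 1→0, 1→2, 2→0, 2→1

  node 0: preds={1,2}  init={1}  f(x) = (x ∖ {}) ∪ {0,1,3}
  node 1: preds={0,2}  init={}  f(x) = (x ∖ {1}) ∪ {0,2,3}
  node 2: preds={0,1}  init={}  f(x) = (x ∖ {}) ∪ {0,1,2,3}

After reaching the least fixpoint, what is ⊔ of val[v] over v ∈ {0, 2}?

Iteration log — 6 steps:
  step 1. node 0  ⊔preds={}  new={0,1,3}  old={1}  +wl: 
  step 2. node 1  ⊔preds={0,1,3}  new={0,2,3}  old={}  +wl: 0
  step 3. node 2  ⊔preds={0,1,2,3}  new={0,1,2,3}  old={}  +wl: 1
  step 4. node 0  ⊔preds={0,1,2,3}  new={0,1,2,3}  old={0,1,3}  +wl: 2
  step 5. node 1  ⊔preds={0,1,2,3}  new={0,2,3}  stable
  step 6. node 2  ⊔preds={0,1,2,3}  new={0,1,2,3}  stable

Least fixpoint reached:
  node 0: {0,1,2,3}
  node 1: {0,2,3}
  node 2: {0,1,2,3}

{0,1,2,3}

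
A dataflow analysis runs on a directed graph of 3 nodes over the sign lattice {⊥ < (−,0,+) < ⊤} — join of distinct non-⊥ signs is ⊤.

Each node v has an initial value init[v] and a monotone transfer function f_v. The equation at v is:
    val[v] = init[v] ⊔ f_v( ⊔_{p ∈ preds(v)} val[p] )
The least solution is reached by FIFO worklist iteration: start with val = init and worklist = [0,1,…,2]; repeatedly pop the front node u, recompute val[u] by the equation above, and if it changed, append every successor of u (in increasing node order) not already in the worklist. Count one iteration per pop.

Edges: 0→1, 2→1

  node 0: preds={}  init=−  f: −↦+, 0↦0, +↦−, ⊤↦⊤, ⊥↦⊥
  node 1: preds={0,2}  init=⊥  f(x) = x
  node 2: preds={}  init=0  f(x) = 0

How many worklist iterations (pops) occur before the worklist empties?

3

Worklist (3 pops):
  #1 pop 0: in=⊥ → − (no change)
  #2 pop 1: in=⊤ → ⊤ (was ⊥); enqueue []
  #3 pop 2: in=⊥ → 0 (no change)

Fixpoint:
  val[0] = −
  val[1] = ⊤
  val[2] = 0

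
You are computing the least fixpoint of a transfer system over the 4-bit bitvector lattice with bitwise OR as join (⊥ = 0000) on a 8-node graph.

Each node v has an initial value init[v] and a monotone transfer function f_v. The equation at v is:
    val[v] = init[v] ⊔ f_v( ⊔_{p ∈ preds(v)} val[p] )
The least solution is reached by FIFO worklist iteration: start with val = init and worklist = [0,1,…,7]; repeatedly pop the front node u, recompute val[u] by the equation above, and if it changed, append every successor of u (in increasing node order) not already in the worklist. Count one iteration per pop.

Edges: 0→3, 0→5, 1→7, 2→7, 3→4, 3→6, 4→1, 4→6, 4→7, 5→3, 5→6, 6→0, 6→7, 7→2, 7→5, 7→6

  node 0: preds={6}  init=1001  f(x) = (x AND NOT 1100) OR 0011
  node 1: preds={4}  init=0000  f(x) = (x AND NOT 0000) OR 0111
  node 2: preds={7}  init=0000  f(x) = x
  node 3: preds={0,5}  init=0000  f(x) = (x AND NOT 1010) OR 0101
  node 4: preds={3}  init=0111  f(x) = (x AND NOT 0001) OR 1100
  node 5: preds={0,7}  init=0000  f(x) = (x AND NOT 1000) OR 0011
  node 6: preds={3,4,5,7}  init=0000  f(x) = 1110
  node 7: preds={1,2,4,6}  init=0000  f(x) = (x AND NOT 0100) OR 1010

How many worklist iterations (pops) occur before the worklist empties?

Trace (15 dequeues):
  [1] u=0 | in 0000 | out 1011 | prev 1001 | push {}
  [2] u=1 | in 0111 | out 0111 | prev 0000 | push {}
  [3] u=2 | in 0000 | out 0000 | ==
  [4] u=3 | in 1011 | out 0101 | prev 0000 | push {}
  [5] u=4 | in 0101 | out 1111 | prev 0111 | push {1}
  [6] u=5 | in 1011 | out 0011 | prev 0000 | push {3}
  [7] u=6 | in 1111 | out 1110 | prev 0000 | push {0}
  [8] u=7 | in 1111 | out 1011 | prev 0000 | push {2,5,6}
  [9] u=1 | in 1111 | out 1111 | prev 0111 | push {7}
  [10] u=3 | in 1011 | out 0101 | ==
  [11] u=0 | in 1110 | out 1011 | ==
  [12] u=2 | in 1011 | out 1011 | prev 0000 | push {}
  [13] u=5 | in 1011 | out 0011 | ==
  [14] u=6 | in 1111 | out 1110 | ==
  [15] u=7 | in 1111 | out 1011 | ==

Converged values:
  [0] 1011
  [1] 1111
  [2] 1011
  [3] 0101
  [4] 1111
  [5] 0011
  [6] 1110
  [7] 1011

15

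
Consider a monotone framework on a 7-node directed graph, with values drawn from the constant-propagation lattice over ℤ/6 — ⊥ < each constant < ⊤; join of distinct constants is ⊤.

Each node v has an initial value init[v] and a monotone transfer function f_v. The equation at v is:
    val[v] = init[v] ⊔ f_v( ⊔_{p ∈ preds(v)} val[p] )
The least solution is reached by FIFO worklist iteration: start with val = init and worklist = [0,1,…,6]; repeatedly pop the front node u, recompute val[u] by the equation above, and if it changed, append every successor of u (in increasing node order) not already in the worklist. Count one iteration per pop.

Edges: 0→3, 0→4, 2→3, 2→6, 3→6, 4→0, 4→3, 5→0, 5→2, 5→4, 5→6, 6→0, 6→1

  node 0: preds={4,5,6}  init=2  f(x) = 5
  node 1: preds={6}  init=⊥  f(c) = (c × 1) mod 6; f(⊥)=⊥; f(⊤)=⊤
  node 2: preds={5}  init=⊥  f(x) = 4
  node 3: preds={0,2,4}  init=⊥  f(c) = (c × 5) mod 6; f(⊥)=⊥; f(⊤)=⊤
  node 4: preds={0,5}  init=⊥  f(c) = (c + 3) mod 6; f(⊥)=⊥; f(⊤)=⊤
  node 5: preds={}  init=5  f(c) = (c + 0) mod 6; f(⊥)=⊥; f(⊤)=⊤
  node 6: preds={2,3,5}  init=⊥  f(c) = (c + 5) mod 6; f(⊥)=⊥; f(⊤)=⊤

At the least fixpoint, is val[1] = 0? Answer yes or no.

no

Trace (10 dequeues):
  [1] u=0 | in 5 | out ⊤ | prev 2 | push {}
  [2] u=1 | in ⊥ | out ⊥ | ==
  [3] u=2 | in 5 | out 4 | prev ⊥ | push {}
  [4] u=3 | in ⊤ | out ⊤ | prev ⊥ | push {}
  [5] u=4 | in ⊤ | out ⊤ | prev ⊥ | push {0,3}
  [6] u=5 | in ⊥ | out 5 | ==
  [7] u=6 | in ⊤ | out ⊤ | prev ⊥ | push {1}
  [8] u=0 | in ⊤ | out ⊤ | ==
  [9] u=3 | in ⊤ | out ⊤ | ==
  [10] u=1 | in ⊤ | out ⊤ | prev ⊥ | push {}

Converged values:
  [0] ⊤
  [1] ⊤
  [2] 4
  [3] ⊤
  [4] ⊤
  [5] 5
  [6] ⊤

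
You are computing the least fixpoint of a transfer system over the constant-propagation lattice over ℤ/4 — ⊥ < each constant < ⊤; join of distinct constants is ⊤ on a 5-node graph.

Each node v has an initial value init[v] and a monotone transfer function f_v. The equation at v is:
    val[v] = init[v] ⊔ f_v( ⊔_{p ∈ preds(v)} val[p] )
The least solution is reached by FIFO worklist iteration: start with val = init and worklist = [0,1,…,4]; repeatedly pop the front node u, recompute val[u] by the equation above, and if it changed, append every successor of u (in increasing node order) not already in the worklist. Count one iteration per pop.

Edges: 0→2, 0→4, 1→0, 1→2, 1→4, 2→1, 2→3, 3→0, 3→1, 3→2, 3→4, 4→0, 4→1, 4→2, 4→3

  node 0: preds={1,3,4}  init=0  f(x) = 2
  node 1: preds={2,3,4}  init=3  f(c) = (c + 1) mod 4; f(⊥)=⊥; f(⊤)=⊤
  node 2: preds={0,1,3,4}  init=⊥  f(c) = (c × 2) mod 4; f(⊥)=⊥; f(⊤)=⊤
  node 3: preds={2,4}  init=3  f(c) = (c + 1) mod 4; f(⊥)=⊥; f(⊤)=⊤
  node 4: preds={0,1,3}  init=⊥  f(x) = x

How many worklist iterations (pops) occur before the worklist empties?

9

Worklist (9 pops):
  #1 pop 0: in=3 → ⊤ (was 0); enqueue []
  #2 pop 1: in=3 → ⊤ (was 3); enqueue [0]
  #3 pop 2: in=⊤ → ⊤ (was ⊥); enqueue [1]
  #4 pop 3: in=⊤ → ⊤ (was 3); enqueue [2]
  #5 pop 4: in=⊤ → ⊤ (was ⊥); enqueue [3]
  #6 pop 0: in=⊤ → ⊤ (no change)
  #7 pop 1: in=⊤ → ⊤ (no change)
  #8 pop 2: in=⊤ → ⊤ (no change)
  #9 pop 3: in=⊤ → ⊤ (no change)

Fixpoint:
  val[0] = ⊤
  val[1] = ⊤
  val[2] = ⊤
  val[3] = ⊤
  val[4] = ⊤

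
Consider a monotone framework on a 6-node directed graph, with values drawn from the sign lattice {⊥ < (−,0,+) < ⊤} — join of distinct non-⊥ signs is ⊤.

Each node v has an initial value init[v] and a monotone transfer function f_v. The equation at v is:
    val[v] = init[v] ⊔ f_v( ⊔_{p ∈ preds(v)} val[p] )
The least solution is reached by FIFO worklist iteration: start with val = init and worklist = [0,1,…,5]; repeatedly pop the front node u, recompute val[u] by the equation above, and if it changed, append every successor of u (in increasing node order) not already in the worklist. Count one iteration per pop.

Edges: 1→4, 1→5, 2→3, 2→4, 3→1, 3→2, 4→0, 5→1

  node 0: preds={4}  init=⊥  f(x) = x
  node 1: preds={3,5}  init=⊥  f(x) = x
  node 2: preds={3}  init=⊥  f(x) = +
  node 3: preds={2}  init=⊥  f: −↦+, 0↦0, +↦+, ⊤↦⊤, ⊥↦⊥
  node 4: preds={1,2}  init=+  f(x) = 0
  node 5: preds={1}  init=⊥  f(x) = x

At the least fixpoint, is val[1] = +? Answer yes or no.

Iteration log — 12 steps:
  step 1. node 0  ⊔preds=+  new=+  old=⊥  +wl: 
  step 2. node 1  ⊔preds=⊥  new=⊥  stable
  step 3. node 2  ⊔preds=⊥  new=+  old=⊥  +wl: 
  step 4. node 3  ⊔preds=+  new=+  old=⊥  +wl: 1,2
  step 5. node 4  ⊔preds=+  new=⊤  old=+  +wl: 0
  step 6. node 5  ⊔preds=⊥  new=⊥  stable
  step 7. node 1  ⊔preds=+  new=+  old=⊥  +wl: 4,5
  step 8. node 2  ⊔preds=+  new=+  stable
  step 9. node 0  ⊔preds=⊤  new=⊤  old=+  +wl: 
  step 10. node 4  ⊔preds=+  new=⊤  stable
  step 11. node 5  ⊔preds=+  new=+  old=⊥  +wl: 1
  step 12. node 1  ⊔preds=+  new=+  stable

Least fixpoint reached:
  node 0: ⊤
  node 1: +
  node 2: +
  node 3: +
  node 4: ⊤
  node 5: +

yes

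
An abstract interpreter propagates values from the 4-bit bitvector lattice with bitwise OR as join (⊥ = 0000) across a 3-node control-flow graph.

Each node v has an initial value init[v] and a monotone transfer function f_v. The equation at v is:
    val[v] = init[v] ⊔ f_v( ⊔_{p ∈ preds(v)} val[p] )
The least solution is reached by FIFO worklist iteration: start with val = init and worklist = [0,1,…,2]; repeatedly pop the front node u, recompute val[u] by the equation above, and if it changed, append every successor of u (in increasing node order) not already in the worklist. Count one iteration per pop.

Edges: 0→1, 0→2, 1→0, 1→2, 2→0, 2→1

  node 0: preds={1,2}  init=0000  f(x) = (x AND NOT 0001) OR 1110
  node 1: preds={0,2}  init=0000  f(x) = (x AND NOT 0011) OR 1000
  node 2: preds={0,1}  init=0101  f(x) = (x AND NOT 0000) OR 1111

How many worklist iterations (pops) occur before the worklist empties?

Worklist (5 pops):
  #1 pop 0: in=0101 → 1110 (was 0000); enqueue []
  #2 pop 1: in=1111 → 1100 (was 0000); enqueue [0]
  #3 pop 2: in=1110 → 1111 (was 0101); enqueue [1]
  #4 pop 0: in=1111 → 1110 (no change)
  #5 pop 1: in=1111 → 1100 (no change)

Fixpoint:
  val[0] = 1110
  val[1] = 1100
  val[2] = 1111

5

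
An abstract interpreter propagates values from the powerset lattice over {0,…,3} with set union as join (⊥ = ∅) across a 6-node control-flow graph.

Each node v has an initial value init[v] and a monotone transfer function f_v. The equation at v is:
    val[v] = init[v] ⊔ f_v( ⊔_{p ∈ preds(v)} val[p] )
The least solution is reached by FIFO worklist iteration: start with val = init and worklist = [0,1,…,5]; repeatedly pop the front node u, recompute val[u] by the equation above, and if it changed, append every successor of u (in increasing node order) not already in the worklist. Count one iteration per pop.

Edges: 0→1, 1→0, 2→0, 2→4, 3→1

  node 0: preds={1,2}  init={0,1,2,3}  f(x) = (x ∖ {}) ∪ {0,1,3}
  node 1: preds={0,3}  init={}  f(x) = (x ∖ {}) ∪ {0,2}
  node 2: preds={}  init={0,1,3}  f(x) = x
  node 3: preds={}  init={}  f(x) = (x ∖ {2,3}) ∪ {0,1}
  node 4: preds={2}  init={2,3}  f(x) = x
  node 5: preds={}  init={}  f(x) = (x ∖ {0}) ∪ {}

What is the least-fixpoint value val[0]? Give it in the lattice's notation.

{0,1,2,3}

Worklist (8 pops):
  #1 pop 0: in={0,1,3} → {0,1,2,3} (no change)
  #2 pop 1: in={0,1,2,3} → {0,1,2,3} (was {}); enqueue [0]
  #3 pop 2: in={} → {0,1,3} (no change)
  #4 pop 3: in={} → {0,1} (was {}); enqueue [1]
  #5 pop 4: in={0,1,3} → {0,1,2,3} (was {2,3}); enqueue []
  #6 pop 5: in={} → {} (no change)
  #7 pop 0: in={0,1,2,3} → {0,1,2,3} (no change)
  #8 pop 1: in={0,1,2,3} → {0,1,2,3} (no change)

Fixpoint:
  val[0] = {0,1,2,3}
  val[1] = {0,1,2,3}
  val[2] = {0,1,3}
  val[3] = {0,1}
  val[4] = {0,1,2,3}
  val[5] = {}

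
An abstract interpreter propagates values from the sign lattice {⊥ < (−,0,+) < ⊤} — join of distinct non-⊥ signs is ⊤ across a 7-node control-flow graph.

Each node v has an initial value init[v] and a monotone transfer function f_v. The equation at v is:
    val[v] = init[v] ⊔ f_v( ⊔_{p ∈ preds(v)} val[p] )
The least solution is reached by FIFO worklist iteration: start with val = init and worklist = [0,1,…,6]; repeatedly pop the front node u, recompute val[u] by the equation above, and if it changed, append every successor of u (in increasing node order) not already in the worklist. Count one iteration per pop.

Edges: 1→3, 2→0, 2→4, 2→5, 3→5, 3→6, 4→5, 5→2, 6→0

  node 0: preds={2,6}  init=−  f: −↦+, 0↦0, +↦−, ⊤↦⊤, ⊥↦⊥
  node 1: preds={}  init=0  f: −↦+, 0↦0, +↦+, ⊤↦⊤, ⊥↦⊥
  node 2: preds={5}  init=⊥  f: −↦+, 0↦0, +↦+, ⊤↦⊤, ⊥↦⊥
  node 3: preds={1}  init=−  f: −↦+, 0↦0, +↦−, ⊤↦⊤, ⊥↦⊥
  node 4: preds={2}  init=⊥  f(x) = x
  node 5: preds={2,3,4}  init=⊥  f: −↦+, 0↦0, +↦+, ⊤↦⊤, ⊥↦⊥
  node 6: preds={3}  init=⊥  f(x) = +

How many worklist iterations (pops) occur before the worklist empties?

11

Trace (11 dequeues):
  [1] u=0 | in ⊥ | out − | ==
  [2] u=1 | in ⊥ | out 0 | ==
  [3] u=2 | in ⊥ | out ⊥ | ==
  [4] u=3 | in 0 | out ⊤ | prev − | push {}
  [5] u=4 | in ⊥ | out ⊥ | ==
  [6] u=5 | in ⊤ | out ⊤ | prev ⊥ | push {2}
  [7] u=6 | in ⊤ | out + | prev ⊥ | push {0}
  [8] u=2 | in ⊤ | out ⊤ | prev ⊥ | push {4,5}
  [9] u=0 | in ⊤ | out ⊤ | prev − | push {}
  [10] u=4 | in ⊤ | out ⊤ | prev ⊥ | push {}
  [11] u=5 | in ⊤ | out ⊤ | ==

Converged values:
  [0] ⊤
  [1] 0
  [2] ⊤
  [3] ⊤
  [4] ⊤
  [5] ⊤
  [6] +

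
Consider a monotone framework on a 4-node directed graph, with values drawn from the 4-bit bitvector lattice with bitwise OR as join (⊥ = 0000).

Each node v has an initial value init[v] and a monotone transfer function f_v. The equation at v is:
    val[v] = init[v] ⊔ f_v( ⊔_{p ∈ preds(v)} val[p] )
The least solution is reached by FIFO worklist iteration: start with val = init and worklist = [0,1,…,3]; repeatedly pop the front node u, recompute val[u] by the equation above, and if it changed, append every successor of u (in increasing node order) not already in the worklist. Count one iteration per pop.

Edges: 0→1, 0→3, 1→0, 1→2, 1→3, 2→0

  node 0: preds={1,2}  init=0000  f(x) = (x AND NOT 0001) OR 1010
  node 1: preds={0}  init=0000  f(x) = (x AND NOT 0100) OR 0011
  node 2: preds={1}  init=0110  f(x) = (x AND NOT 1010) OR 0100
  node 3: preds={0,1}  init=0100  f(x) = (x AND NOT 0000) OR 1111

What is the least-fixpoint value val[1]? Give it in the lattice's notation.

1011

Worklist (5 pops):
  #1 pop 0: in=0110 → 1110 (was 0000); enqueue []
  #2 pop 1: in=1110 → 1011 (was 0000); enqueue [0]
  #3 pop 2: in=1011 → 0111 (was 0110); enqueue []
  #4 pop 3: in=1111 → 1111 (was 0100); enqueue []
  #5 pop 0: in=1111 → 1110 (no change)

Fixpoint:
  val[0] = 1110
  val[1] = 1011
  val[2] = 0111
  val[3] = 1111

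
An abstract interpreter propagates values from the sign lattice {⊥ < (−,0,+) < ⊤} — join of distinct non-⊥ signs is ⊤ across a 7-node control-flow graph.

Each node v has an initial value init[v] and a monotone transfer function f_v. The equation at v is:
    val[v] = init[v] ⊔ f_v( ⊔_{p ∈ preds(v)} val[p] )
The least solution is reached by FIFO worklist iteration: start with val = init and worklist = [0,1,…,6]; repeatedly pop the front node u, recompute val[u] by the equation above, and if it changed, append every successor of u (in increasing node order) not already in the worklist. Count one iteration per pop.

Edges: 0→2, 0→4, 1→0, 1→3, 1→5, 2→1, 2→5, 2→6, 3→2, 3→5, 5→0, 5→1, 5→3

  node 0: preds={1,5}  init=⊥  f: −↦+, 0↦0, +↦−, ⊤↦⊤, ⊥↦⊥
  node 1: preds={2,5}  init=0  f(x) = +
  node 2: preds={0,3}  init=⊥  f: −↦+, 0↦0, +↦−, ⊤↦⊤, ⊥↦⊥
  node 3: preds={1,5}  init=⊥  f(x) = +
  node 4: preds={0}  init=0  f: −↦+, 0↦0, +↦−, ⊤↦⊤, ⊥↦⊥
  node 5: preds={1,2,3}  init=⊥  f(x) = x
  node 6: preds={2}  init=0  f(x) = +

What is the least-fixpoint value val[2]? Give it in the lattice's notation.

⊤

Trace (15 dequeues):
  [1] u=0 | in 0 | out 0 | prev ⊥ | push {}
  [2] u=1 | in ⊥ | out ⊤ | prev 0 | push {0}
  [3] u=2 | in 0 | out 0 | prev ⊥ | push {1}
  [4] u=3 | in ⊤ | out + | prev ⊥ | push {2}
  [5] u=4 | in 0 | out 0 | ==
  [6] u=5 | in ⊤ | out ⊤ | prev ⊥ | push {3}
  [7] u=6 | in 0 | out ⊤ | prev 0 | push {}
  [8] u=0 | in ⊤ | out ⊤ | prev 0 | push {4}
  [9] u=1 | in ⊤ | out ⊤ | ==
  [10] u=2 | in ⊤ | out ⊤ | prev 0 | push {1,5,6}
  [11] u=3 | in ⊤ | out + | ==
  [12] u=4 | in ⊤ | out ⊤ | prev 0 | push {}
  [13] u=1 | in ⊤ | out ⊤ | ==
  [14] u=5 | in ⊤ | out ⊤ | ==
  [15] u=6 | in ⊤ | out ⊤ | ==

Converged values:
  [0] ⊤
  [1] ⊤
  [2] ⊤
  [3] +
  [4] ⊤
  [5] ⊤
  [6] ⊤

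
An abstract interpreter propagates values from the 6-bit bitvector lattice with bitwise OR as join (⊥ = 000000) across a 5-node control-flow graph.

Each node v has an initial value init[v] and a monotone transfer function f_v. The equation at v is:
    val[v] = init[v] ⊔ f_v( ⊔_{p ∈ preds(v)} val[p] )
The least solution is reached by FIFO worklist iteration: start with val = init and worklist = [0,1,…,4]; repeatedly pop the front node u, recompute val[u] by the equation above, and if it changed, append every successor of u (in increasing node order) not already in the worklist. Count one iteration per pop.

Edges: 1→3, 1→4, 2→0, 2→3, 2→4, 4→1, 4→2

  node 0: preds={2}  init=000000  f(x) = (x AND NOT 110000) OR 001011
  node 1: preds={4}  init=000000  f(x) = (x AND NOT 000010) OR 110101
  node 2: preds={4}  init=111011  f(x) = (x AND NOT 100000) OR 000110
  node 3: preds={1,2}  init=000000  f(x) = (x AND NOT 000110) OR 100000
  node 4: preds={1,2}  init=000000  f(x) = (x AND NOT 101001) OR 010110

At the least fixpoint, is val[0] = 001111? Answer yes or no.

yes

Trace (8 dequeues):
  [1] u=0 | in 111011 | out 001011 | prev 000000 | push {}
  [2] u=1 | in 000000 | out 110101 | prev 000000 | push {}
  [3] u=2 | in 000000 | out 111111 | prev 111011 | push {0}
  [4] u=3 | in 111111 | out 111001 | prev 000000 | push {}
  [5] u=4 | in 111111 | out 010110 | prev 000000 | push {1,2}
  [6] u=0 | in 111111 | out 001111 | prev 001011 | push {}
  [7] u=1 | in 010110 | out 110101 | ==
  [8] u=2 | in 010110 | out 111111 | ==

Converged values:
  [0] 001111
  [1] 110101
  [2] 111111
  [3] 111001
  [4] 010110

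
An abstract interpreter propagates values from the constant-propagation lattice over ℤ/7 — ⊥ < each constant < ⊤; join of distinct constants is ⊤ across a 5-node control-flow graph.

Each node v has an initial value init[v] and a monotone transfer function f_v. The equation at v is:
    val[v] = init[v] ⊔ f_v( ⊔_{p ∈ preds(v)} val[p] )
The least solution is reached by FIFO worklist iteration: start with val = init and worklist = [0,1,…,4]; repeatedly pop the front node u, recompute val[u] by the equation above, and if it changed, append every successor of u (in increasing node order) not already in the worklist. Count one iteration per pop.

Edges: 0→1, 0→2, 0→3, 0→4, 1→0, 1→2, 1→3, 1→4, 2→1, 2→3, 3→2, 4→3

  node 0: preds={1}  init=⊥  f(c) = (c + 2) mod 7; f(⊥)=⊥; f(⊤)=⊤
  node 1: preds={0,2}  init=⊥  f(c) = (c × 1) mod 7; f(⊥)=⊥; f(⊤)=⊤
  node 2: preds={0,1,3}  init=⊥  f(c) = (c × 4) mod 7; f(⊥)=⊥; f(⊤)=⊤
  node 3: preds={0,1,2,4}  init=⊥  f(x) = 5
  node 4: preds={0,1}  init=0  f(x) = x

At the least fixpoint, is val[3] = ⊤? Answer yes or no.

Iteration log — 18 steps:
  step 1. node 0  ⊔preds=⊥  new=⊥  stable
  step 2. node 1  ⊔preds=⊥  new=⊥  stable
  step 3. node 2  ⊔preds=⊥  new=⊥  stable
  step 4. node 3  ⊔preds=0  new=5  old=⊥  +wl: 2
  step 5. node 4  ⊔preds=⊥  new=0  stable
  step 6. node 2  ⊔preds=5  new=6  old=⊥  +wl: 1,3
  step 7. node 1  ⊔preds=6  new=6  old=⊥  +wl: 0,2,4
  step 8. node 3  ⊔preds=⊤  new=5  stable
  step 9. node 0  ⊔preds=6  new=1  old=⊥  +wl: 1,3
  step 10. node 2  ⊔preds=⊤  new=⊤  old=6  +wl: 
  step 11. node 4  ⊔preds=⊤  new=⊤  old=0  +wl: 
  step 12. node 1  ⊔preds=⊤  new=⊤  old=6  +wl: 0,2,4
  step 13. node 3  ⊔preds=⊤  new=5  stable
  step 14. node 0  ⊔preds=⊤  new=⊤  old=1  +wl: 1,3
  step 15. node 2  ⊔preds=⊤  new=⊤  stable
  step 16. node 4  ⊔preds=⊤  new=⊤  stable
  step 17. node 1  ⊔preds=⊤  new=⊤  stable
  step 18. node 3  ⊔preds=⊤  new=5  stable

Least fixpoint reached:
  node 0: ⊤
  node 1: ⊤
  node 2: ⊤
  node 3: 5
  node 4: ⊤

no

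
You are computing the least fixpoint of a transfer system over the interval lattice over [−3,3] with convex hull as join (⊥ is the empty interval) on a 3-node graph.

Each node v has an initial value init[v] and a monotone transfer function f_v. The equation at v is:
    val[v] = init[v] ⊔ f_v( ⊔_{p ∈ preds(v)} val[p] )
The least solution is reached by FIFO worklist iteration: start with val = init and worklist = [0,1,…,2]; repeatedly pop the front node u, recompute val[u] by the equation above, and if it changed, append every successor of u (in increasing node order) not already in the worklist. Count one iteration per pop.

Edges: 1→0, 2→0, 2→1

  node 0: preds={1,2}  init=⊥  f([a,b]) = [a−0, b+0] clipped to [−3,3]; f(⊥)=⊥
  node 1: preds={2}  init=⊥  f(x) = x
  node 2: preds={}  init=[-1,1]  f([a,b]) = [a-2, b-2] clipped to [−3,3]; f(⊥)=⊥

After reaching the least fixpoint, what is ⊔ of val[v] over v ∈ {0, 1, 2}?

[-1,1]

Iteration log — 4 steps:
  step 1. node 0  ⊔preds=[-1,1]  new=[-1,1]  old=⊥  +wl: 
  step 2. node 1  ⊔preds=[-1,1]  new=[-1,1]  old=⊥  +wl: 0
  step 3. node 2  ⊔preds=⊥  new=[-1,1]  stable
  step 4. node 0  ⊔preds=[-1,1]  new=[-1,1]  stable

Least fixpoint reached:
  node 0: [-1,1]
  node 1: [-1,1]
  node 2: [-1,1]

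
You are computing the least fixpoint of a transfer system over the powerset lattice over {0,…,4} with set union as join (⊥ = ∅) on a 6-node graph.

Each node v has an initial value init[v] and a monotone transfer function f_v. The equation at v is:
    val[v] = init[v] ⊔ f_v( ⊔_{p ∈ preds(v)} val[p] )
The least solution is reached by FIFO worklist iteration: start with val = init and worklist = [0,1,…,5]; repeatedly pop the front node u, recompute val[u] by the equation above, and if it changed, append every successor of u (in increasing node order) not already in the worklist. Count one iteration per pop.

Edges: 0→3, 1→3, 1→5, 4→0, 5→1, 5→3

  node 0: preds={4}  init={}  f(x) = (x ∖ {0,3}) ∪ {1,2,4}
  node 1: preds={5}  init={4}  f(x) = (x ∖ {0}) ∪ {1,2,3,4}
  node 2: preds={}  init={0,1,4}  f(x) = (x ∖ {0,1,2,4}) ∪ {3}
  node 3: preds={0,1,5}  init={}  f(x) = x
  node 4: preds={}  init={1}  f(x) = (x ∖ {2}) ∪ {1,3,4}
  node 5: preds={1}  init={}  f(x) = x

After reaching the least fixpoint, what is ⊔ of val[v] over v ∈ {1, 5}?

Worklist (9 pops):
  #1 pop 0: in={1} → {1,2,4} (was {}); enqueue []
  #2 pop 1: in={} → {1,2,3,4} (was {4}); enqueue []
  #3 pop 2: in={} → {0,1,3,4} (was {0,1,4}); enqueue []
  #4 pop 3: in={1,2,3,4} → {1,2,3,4} (was {}); enqueue []
  #5 pop 4: in={} → {1,3,4} (was {1}); enqueue [0]
  #6 pop 5: in={1,2,3,4} → {1,2,3,4} (was {}); enqueue [1,3]
  #7 pop 0: in={1,3,4} → {1,2,4} (no change)
  #8 pop 1: in={1,2,3,4} → {1,2,3,4} (no change)
  #9 pop 3: in={1,2,3,4} → {1,2,3,4} (no change)

Fixpoint:
  val[0] = {1,2,4}
  val[1] = {1,2,3,4}
  val[2] = {0,1,3,4}
  val[3] = {1,2,3,4}
  val[4] = {1,3,4}
  val[5] = {1,2,3,4}

{1,2,3,4}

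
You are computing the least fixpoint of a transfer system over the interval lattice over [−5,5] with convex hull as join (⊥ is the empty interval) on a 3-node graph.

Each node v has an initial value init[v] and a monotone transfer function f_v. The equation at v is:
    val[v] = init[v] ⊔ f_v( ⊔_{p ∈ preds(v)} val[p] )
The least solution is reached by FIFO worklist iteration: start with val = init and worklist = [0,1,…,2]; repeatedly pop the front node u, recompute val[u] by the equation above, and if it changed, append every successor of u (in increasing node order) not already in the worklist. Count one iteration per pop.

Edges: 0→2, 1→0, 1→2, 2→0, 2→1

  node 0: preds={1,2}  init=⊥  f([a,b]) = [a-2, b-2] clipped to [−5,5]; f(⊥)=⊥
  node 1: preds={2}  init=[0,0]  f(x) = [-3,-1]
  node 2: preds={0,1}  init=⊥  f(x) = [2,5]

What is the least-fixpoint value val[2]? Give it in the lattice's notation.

[2,5]

Worklist (6 pops):
  #1 pop 0: in=[0,0] → [-2,-2] (was ⊥); enqueue []
  #2 pop 1: in=⊥ → [-3,0] (was [0,0]); enqueue [0]
  #3 pop 2: in=[-3,0] → [2,5] (was ⊥); enqueue [1]
  #4 pop 0: in=[-3,5] → [-5,3] (was [-2,-2]); enqueue [2]
  #5 pop 1: in=[2,5] → [-3,0] (no change)
  #6 pop 2: in=[-5,3] → [2,5] (no change)

Fixpoint:
  val[0] = [-5,3]
  val[1] = [-3,0]
  val[2] = [2,5]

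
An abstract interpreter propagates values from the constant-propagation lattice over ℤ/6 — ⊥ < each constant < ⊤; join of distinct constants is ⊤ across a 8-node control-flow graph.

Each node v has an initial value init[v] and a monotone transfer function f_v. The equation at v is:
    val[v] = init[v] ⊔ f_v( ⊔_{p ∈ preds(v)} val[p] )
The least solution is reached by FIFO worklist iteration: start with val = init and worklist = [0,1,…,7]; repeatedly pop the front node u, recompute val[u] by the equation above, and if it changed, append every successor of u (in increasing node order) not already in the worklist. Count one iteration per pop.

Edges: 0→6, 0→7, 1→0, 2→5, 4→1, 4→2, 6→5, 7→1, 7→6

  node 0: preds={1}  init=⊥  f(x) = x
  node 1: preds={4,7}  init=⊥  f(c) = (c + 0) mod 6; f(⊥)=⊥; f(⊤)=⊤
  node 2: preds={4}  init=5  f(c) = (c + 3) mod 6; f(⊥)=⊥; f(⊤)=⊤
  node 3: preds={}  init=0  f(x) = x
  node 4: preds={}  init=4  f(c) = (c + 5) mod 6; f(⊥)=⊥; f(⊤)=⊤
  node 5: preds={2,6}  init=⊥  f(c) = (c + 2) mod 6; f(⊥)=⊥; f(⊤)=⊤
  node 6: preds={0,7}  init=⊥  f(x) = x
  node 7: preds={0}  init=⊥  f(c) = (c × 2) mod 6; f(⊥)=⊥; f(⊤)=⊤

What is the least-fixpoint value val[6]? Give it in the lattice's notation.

⊤

Iteration log — 20 steps:
  step 1. node 0  ⊔preds=⊥  new=⊥  stable
  step 2. node 1  ⊔preds=4  new=4  old=⊥  +wl: 0
  step 3. node 2  ⊔preds=4  new=⊤  old=5  +wl: 
  step 4. node 3  ⊔preds=⊥  new=0  stable
  step 5. node 4  ⊔preds=⊥  new=4  stable
  step 6. node 5  ⊔preds=⊤  new=⊤  old=⊥  +wl: 
  step 7. node 6  ⊔preds=⊥  new=⊥  stable
  step 8. node 7  ⊔preds=⊥  new=⊥  stable
  step 9. node 0  ⊔preds=4  new=4  old=⊥  +wl: 6,7
  step 10. node 6  ⊔preds=4  new=4  old=⊥  +wl: 5
  step 11. node 7  ⊔preds=4  new=2  old=⊥  +wl: 1,6
  step 12. node 5  ⊔preds=⊤  new=⊤  stable
  step 13. node 1  ⊔preds=⊤  new=⊤  old=4  +wl: 0
  step 14. node 6  ⊔preds=⊤  new=⊤  old=4  +wl: 5
  step 15. node 0  ⊔preds=⊤  new=⊤  old=4  +wl: 6,7
  step 16. node 5  ⊔preds=⊤  new=⊤  stable
  step 17. node 6  ⊔preds=⊤  new=⊤  stable
  step 18. node 7  ⊔preds=⊤  new=⊤  old=2  +wl: 1,6
  step 19. node 1  ⊔preds=⊤  new=⊤  stable
  step 20. node 6  ⊔preds=⊤  new=⊤  stable

Least fixpoint reached:
  node 0: ⊤
  node 1: ⊤
  node 2: ⊤
  node 3: 0
  node 4: 4
  node 5: ⊤
  node 6: ⊤
  node 7: ⊤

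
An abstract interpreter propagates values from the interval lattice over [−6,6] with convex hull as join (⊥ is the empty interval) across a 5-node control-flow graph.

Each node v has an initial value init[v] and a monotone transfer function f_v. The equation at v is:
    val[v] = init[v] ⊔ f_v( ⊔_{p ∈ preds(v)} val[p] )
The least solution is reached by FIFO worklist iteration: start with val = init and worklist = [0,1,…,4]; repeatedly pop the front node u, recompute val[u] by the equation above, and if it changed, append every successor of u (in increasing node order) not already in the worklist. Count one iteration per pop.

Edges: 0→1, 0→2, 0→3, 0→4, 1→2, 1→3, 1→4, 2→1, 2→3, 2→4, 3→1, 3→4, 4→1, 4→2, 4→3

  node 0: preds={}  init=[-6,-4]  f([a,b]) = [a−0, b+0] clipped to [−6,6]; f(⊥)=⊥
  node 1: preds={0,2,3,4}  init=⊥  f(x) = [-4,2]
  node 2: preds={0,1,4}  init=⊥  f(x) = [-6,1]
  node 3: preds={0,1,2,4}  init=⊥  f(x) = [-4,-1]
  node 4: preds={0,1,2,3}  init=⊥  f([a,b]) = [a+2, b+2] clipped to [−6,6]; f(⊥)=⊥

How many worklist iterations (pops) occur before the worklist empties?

Worklist (8 pops):
  #1 pop 0: in=⊥ → [-6,-4] (no change)
  #2 pop 1: in=[-6,-4] → [-4,2] (was ⊥); enqueue []
  #3 pop 2: in=[-6,2] → [-6,1] (was ⊥); enqueue [1]
  #4 pop 3: in=[-6,2] → [-4,-1] (was ⊥); enqueue []
  #5 pop 4: in=[-6,2] → [-4,4] (was ⊥); enqueue [2,3]
  #6 pop 1: in=[-6,4] → [-4,2] (no change)
  #7 pop 2: in=[-6,4] → [-6,1] (no change)
  #8 pop 3: in=[-6,4] → [-4,-1] (no change)

Fixpoint:
  val[0] = [-6,-4]
  val[1] = [-4,2]
  val[2] = [-6,1]
  val[3] = [-4,-1]
  val[4] = [-4,4]

8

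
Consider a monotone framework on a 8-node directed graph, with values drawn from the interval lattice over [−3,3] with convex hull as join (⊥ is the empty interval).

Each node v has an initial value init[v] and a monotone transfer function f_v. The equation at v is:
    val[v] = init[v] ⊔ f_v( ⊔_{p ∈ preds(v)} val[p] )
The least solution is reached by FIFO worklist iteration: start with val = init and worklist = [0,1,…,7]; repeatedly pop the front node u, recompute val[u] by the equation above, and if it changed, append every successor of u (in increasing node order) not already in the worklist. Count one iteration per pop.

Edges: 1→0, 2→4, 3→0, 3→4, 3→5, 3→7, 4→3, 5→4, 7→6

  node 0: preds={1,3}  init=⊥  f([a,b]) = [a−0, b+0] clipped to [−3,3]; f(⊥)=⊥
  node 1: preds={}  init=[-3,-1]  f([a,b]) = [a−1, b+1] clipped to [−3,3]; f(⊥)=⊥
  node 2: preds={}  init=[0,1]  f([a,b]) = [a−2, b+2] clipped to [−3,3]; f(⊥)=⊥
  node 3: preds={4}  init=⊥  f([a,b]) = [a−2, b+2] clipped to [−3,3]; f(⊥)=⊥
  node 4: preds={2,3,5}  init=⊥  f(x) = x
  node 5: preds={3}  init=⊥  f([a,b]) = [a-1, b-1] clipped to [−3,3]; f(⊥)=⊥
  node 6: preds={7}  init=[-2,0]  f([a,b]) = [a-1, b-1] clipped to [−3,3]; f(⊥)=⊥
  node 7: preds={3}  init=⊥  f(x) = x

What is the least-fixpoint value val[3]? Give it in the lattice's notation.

[-3,3]

Iteration log — 21 steps:
  step 1. node 0  ⊔preds=[-3,-1]  new=[-3,-1]  old=⊥  +wl: 
  step 2. node 1  ⊔preds=⊥  new=[-3,-1]  stable
  step 3. node 2  ⊔preds=⊥  new=[0,1]  stable
  step 4. node 3  ⊔preds=⊥  new=⊥  stable
  step 5. node 4  ⊔preds=[0,1]  new=[0,1]  old=⊥  +wl: 3
  step 6. node 5  ⊔preds=⊥  new=⊥  stable
  step 7. node 6  ⊔preds=⊥  new=[-2,0]  stable
  step 8. node 7  ⊔preds=⊥  new=⊥  stable
  step 9. node 3  ⊔preds=[0,1]  new=[-2,3]  old=⊥  +wl: 0,4,5,7
  step 10. node 0  ⊔preds=[-3,3]  new=[-3,3]  old=[-3,-1]  +wl: 
  step 11. node 4  ⊔preds=[-2,3]  new=[-2,3]  old=[0,1]  +wl: 3
  step 12. node 5  ⊔preds=[-2,3]  new=[-3,2]  old=⊥  +wl: 4
  step 13. node 7  ⊔preds=[-2,3]  new=[-2,3]  old=⊥  +wl: 6
  step 14. node 3  ⊔preds=[-2,3]  new=[-3,3]  old=[-2,3]  +wl: 0,5,7
  step 15. node 4  ⊔preds=[-3,3]  new=[-3,3]  old=[-2,3]  +wl: 3
  step 16. node 6  ⊔preds=[-2,3]  new=[-3,2]  old=[-2,0]  +wl: 
  step 17. node 0  ⊔preds=[-3,3]  new=[-3,3]  stable
  step 18. node 5  ⊔preds=[-3,3]  new=[-3,2]  stable
  step 19. node 7  ⊔preds=[-3,3]  new=[-3,3]  old=[-2,3]  +wl: 6
  step 20. node 3  ⊔preds=[-3,3]  new=[-3,3]  stable
  step 21. node 6  ⊔preds=[-3,3]  new=[-3,2]  stable

Least fixpoint reached:
  node 0: [-3,3]
  node 1: [-3,-1]
  node 2: [0,1]
  node 3: [-3,3]
  node 4: [-3,3]
  node 5: [-3,2]
  node 6: [-3,2]
  node 7: [-3,3]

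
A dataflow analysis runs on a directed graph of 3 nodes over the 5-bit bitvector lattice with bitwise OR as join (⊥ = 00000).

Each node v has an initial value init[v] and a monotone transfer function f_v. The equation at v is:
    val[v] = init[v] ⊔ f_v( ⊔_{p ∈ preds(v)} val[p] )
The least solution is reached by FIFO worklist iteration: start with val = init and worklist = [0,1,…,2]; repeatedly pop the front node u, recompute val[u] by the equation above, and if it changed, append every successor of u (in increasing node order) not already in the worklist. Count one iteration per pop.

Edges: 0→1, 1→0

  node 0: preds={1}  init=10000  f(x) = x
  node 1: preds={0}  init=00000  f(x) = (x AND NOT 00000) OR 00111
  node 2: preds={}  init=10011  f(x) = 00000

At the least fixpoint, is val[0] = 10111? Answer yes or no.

yes

Iteration log — 5 steps:
  step 1. node 0  ⊔preds=00000  new=10000  stable
  step 2. node 1  ⊔preds=10000  new=10111  old=00000  +wl: 0
  step 3. node 2  ⊔preds=00000  new=10011  stable
  step 4. node 0  ⊔preds=10111  new=10111  old=10000  +wl: 1
  step 5. node 1  ⊔preds=10111  new=10111  stable

Least fixpoint reached:
  node 0: 10111
  node 1: 10111
  node 2: 10011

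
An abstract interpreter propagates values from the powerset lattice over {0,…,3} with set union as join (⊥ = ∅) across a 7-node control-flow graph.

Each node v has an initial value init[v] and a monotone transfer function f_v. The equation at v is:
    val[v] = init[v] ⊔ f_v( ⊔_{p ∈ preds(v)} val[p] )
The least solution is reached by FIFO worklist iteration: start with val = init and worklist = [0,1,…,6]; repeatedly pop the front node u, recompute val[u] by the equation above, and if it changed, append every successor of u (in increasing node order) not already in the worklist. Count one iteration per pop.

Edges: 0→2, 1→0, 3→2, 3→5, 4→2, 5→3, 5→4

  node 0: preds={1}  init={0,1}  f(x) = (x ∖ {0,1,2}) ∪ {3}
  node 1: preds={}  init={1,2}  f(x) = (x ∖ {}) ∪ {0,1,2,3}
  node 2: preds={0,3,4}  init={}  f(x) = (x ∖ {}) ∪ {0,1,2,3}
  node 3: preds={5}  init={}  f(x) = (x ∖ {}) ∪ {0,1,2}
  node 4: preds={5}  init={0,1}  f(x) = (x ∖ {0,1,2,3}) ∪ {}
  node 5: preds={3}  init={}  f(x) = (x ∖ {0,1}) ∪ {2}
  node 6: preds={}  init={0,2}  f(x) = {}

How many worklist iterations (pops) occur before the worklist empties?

11

Trace (11 dequeues):
  [1] u=0 | in {1,2} | out {0,1,3} | prev {0,1} | push {}
  [2] u=1 | in {} | out {0,1,2,3} | prev {1,2} | push {0}
  [3] u=2 | in {0,1,3} | out {0,1,2,3} | prev {} | push {}
  [4] u=3 | in {} | out {0,1,2} | prev {} | push {2}
  [5] u=4 | in {} | out {0,1} | ==
  [6] u=5 | in {0,1,2} | out {2} | prev {} | push {3,4}
  [7] u=6 | in {} | out {0,2} | ==
  [8] u=0 | in {0,1,2,3} | out {0,1,3} | ==
  [9] u=2 | in {0,1,2,3} | out {0,1,2,3} | ==
  [10] u=3 | in {2} | out {0,1,2} | ==
  [11] u=4 | in {2} | out {0,1} | ==

Converged values:
  [0] {0,1,3}
  [1] {0,1,2,3}
  [2] {0,1,2,3}
  [3] {0,1,2}
  [4] {0,1}
  [5] {2}
  [6] {0,2}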